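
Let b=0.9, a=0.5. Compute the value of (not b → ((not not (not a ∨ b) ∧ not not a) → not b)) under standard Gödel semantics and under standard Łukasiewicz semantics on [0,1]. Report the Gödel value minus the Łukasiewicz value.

Gödel evaluation:
  not b: Gödel ¬ of 0.9 = 0 (operand ≠ 0)
  not a: Gödel ¬ of 0.5 = 0 (operand ≠ 0)
  (not a ∨ b) = max(0, 0.9) = 0.9
  not (not a ∨ b): Gödel ¬ of 0.9 = 0 (operand ≠ 0)
  not not (not a ∨ b): Gödel ¬ of 0 = 1 (operand is 0)
  not a: Gödel ¬ of 0.5 = 0 (operand ≠ 0)
  not not a: Gödel ¬ of 0 = 1 (operand is 0)
  (not not (not a ∨ b) ∧ not not a) = min(1, 1) = 1
  not b: Gödel ¬ of 0.9 = 0 (operand ≠ 0)
  ((not not (not a ∨ b) ∧ not not a) → not b): 1 > 0, so result = 0
  (not b → ((not not (not a ∨ b) ∧ not not a) → not b)): 0 ≤ 0, so result = 1
  Gödel value = 1
Łukasiewicz evaluation:
  not b: Łukasiewicz ¬ gives 1 − 0.9 = 0.1
  not a: Łukasiewicz ¬ gives 1 − 0.5 = 0.5
  (not a ∨ b) = max(0.5, 0.9) = 0.9
  not (not a ∨ b): Łukasiewicz ¬ gives 1 − 0.9 = 0.1
  not not (not a ∨ b): Łukasiewicz ¬ gives 1 − 0.1 = 0.9
  not a: Łukasiewicz ¬ gives 1 − 0.5 = 0.5
  not not a: Łukasiewicz ¬ gives 1 − 0.5 = 0.5
  (not not (not a ∨ b) ∧ not not a) = min(0.9, 0.5) = 0.5
  not b: Łukasiewicz ¬ gives 1 − 0.9 = 0.1
  ((not not (not a ∨ b) ∧ not not a) → not b): min(1, 1 − 0.5 + 0.1) = 0.6
  (not b → ((not not (not a ∨ b) ∧ not not a) → not b)): min(1, 1 − 0.1 + 0.6) = 1
  Łukasiewicz value = 1
Difference: 1 − 1 = 0.00

0.00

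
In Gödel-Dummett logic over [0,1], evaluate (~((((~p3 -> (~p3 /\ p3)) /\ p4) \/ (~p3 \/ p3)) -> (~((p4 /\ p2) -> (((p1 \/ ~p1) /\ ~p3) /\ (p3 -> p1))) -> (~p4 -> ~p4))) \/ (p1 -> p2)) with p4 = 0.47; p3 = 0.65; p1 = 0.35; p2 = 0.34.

0.34

~p3: Gödel ¬ of 0.65 = 0 (operand ≠ 0)
~p3: Gödel ¬ of 0.65 = 0 (operand ≠ 0)
(~p3 /\ p3) = min(0, 0.65) = 0
(~p3 -> (~p3 /\ p3)): 0 ≤ 0, so result = 1
((~p3 -> (~p3 /\ p3)) /\ p4) = min(1, 0.47) = 0.47
~p3: Gödel ¬ of 0.65 = 0 (operand ≠ 0)
(~p3 \/ p3) = max(0, 0.65) = 0.65
(((~p3 -> (~p3 /\ p3)) /\ p4) \/ (~p3 \/ p3)) = max(0.47, 0.65) = 0.65
(p4 /\ p2) = min(0.47, 0.34) = 0.34
~p1: Gödel ¬ of 0.35 = 0 (operand ≠ 0)
(p1 \/ ~p1) = max(0.35, 0) = 0.35
~p3: Gödel ¬ of 0.65 = 0 (operand ≠ 0)
((p1 \/ ~p1) /\ ~p3) = min(0.35, 0) = 0
(p3 -> p1): 0.65 > 0.35, so result = 0.35
(((p1 \/ ~p1) /\ ~p3) /\ (p3 -> p1)) = min(0, 0.35) = 0
((p4 /\ p2) -> (((p1 \/ ~p1) /\ ~p3) /\ (p3 -> p1))): 0.34 > 0, so result = 0
~((p4 /\ p2) -> (((p1 \/ ~p1) /\ ~p3) /\ (p3 -> p1))): Gödel ¬ of 0 = 1 (operand is 0)
~p4: Gödel ¬ of 0.47 = 0 (operand ≠ 0)
~p4: Gödel ¬ of 0.47 = 0 (operand ≠ 0)
(~p4 -> ~p4): 0 ≤ 0, so result = 1
(~((p4 /\ p2) -> (((p1 \/ ~p1) /\ ~p3) /\ (p3 -> p1))) -> (~p4 -> ~p4)): 1 ≤ 1, so result = 1
((((~p3 -> (~p3 /\ p3)) /\ p4) \/ (~p3 \/ p3)) -> (~((p4 /\ p2) -> (((p1 \/ ~p1) /\ ~p3) /\ (p3 -> p1))) -> (~p4 -> ~p4))): 0.65 ≤ 1, so result = 1
~((((~p3 -> (~p3 /\ p3)) /\ p4) \/ (~p3 \/ p3)) -> (~((p4 /\ p2) -> (((p1 \/ ~p1) /\ ~p3) /\ (p3 -> p1))) -> (~p4 -> ~p4))): Gödel ¬ of 1 = 0 (operand ≠ 0)
(p1 -> p2): 0.35 > 0.34, so result = 0.34
(~((((~p3 -> (~p3 /\ p3)) /\ p4) \/ (~p3 \/ p3)) -> (~((p4 /\ p2) -> (((p1 \/ ~p1) /\ ~p3) /\ (p3 -> p1))) -> (~p4 -> ~p4))) \/ (p1 -> p2)) = max(0, 0.34) = 0.34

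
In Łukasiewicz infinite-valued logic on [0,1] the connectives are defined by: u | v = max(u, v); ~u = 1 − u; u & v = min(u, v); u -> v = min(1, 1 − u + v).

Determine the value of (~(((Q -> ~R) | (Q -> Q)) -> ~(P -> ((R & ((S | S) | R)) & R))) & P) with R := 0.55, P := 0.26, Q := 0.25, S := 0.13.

0.26

~R: Łukasiewicz ¬ gives 1 − 0.55 = 0.45
(Q -> ~R): min(1, 1 − 0.25 + 0.45) = 1
(Q -> Q): min(1, 1 − 0.25 + 0.25) = 1
((Q -> ~R) | (Q -> Q)) = max(1, 1) = 1
(S | S) = max(0.13, 0.13) = 0.13
((S | S) | R) = max(0.13, 0.55) = 0.55
(R & ((S | S) | R)) = min(0.55, 0.55) = 0.55
((R & ((S | S) | R)) & R) = min(0.55, 0.55) = 0.55
(P -> ((R & ((S | S) | R)) & R)): min(1, 1 − 0.26 + 0.55) = 1
~(P -> ((R & ((S | S) | R)) & R)): Łukasiewicz ¬ gives 1 − 1 = 0
(((Q -> ~R) | (Q -> Q)) -> ~(P -> ((R & ((S | S) | R)) & R))): min(1, 1 − 1 + 0) = 0
~(((Q -> ~R) | (Q -> Q)) -> ~(P -> ((R & ((S | S) | R)) & R))): Łukasiewicz ¬ gives 1 − 0 = 1
(~(((Q -> ~R) | (Q -> Q)) -> ~(P -> ((R & ((S | S) | R)) & R))) & P) = min(1, 0.26) = 0.26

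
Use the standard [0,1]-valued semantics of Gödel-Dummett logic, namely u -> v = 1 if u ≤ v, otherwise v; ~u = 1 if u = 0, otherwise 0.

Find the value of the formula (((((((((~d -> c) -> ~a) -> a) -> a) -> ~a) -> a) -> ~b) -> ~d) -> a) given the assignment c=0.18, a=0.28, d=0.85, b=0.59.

~d: Gödel ¬ of 0.85 = 0 (operand ≠ 0)
(~d -> c): 0 ≤ 0.18, so result = 1
~a: Gödel ¬ of 0.28 = 0 (operand ≠ 0)
((~d -> c) -> ~a): 1 > 0, so result = 0
(((~d -> c) -> ~a) -> a): 0 ≤ 0.28, so result = 1
((((~d -> c) -> ~a) -> a) -> a): 1 > 0.28, so result = 0.28
~a: Gödel ¬ of 0.28 = 0 (operand ≠ 0)
(((((~d -> c) -> ~a) -> a) -> a) -> ~a): 0.28 > 0, so result = 0
((((((~d -> c) -> ~a) -> a) -> a) -> ~a) -> a): 0 ≤ 0.28, so result = 1
~b: Gödel ¬ of 0.59 = 0 (operand ≠ 0)
(((((((~d -> c) -> ~a) -> a) -> a) -> ~a) -> a) -> ~b): 1 > 0, so result = 0
~d: Gödel ¬ of 0.85 = 0 (operand ≠ 0)
((((((((~d -> c) -> ~a) -> a) -> a) -> ~a) -> a) -> ~b) -> ~d): 0 ≤ 0, so result = 1
(((((((((~d -> c) -> ~a) -> a) -> a) -> ~a) -> a) -> ~b) -> ~d) -> a): 1 > 0.28, so result = 0.28

0.28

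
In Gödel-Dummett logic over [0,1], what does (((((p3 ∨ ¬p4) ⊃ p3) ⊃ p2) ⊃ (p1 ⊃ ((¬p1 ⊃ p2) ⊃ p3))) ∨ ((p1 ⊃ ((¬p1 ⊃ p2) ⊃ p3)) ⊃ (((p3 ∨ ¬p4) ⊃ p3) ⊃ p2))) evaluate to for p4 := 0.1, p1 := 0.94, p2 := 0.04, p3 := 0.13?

1.00

¬p4: Gödel ¬ of 0.1 = 0 (operand ≠ 0)
(p3 ∨ ¬p4) = max(0.13, 0) = 0.13
((p3 ∨ ¬p4) ⊃ p3): 0.13 ≤ 0.13, so result = 1
(((p3 ∨ ¬p4) ⊃ p3) ⊃ p2): 1 > 0.04, so result = 0.04
¬p1: Gödel ¬ of 0.94 = 0 (operand ≠ 0)
(¬p1 ⊃ p2): 0 ≤ 0.04, so result = 1
((¬p1 ⊃ p2) ⊃ p3): 1 > 0.13, so result = 0.13
(p1 ⊃ ((¬p1 ⊃ p2) ⊃ p3)): 0.94 > 0.13, so result = 0.13
((((p3 ∨ ¬p4) ⊃ p3) ⊃ p2) ⊃ (p1 ⊃ ((¬p1 ⊃ p2) ⊃ p3))): 0.04 ≤ 0.13, so result = 1
¬p1: Gödel ¬ of 0.94 = 0 (operand ≠ 0)
(¬p1 ⊃ p2): 0 ≤ 0.04, so result = 1
((¬p1 ⊃ p2) ⊃ p3): 1 > 0.13, so result = 0.13
(p1 ⊃ ((¬p1 ⊃ p2) ⊃ p3)): 0.94 > 0.13, so result = 0.13
¬p4: Gödel ¬ of 0.1 = 0 (operand ≠ 0)
(p3 ∨ ¬p4) = max(0.13, 0) = 0.13
((p3 ∨ ¬p4) ⊃ p3): 0.13 ≤ 0.13, so result = 1
(((p3 ∨ ¬p4) ⊃ p3) ⊃ p2): 1 > 0.04, so result = 0.04
((p1 ⊃ ((¬p1 ⊃ p2) ⊃ p3)) ⊃ (((p3 ∨ ¬p4) ⊃ p3) ⊃ p2)): 0.13 > 0.04, so result = 0.04
(((((p3 ∨ ¬p4) ⊃ p3) ⊃ p2) ⊃ (p1 ⊃ ((¬p1 ⊃ p2) ⊃ p3))) ∨ ((p1 ⊃ ((¬p1 ⊃ p2) ⊃ p3)) ⊃ (((p3 ∨ ¬p4) ⊃ p3) ⊃ p2))) = max(1, 0.04) = 1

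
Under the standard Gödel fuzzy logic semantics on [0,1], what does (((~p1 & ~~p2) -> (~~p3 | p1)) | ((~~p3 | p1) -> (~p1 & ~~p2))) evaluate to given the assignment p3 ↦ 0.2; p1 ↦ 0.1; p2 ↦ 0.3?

~p1: Gödel ¬ of 0.1 = 0 (operand ≠ 0)
~p2: Gödel ¬ of 0.3 = 0 (operand ≠ 0)
~~p2: Gödel ¬ of 0 = 1 (operand is 0)
(~p1 & ~~p2) = min(0, 1) = 0
~p3: Gödel ¬ of 0.2 = 0 (operand ≠ 0)
~~p3: Gödel ¬ of 0 = 1 (operand is 0)
(~~p3 | p1) = max(1, 0.1) = 1
((~p1 & ~~p2) -> (~~p3 | p1)): 0 ≤ 1, so result = 1
~p3: Gödel ¬ of 0.2 = 0 (operand ≠ 0)
~~p3: Gödel ¬ of 0 = 1 (operand is 0)
(~~p3 | p1) = max(1, 0.1) = 1
~p1: Gödel ¬ of 0.1 = 0 (operand ≠ 0)
~p2: Gödel ¬ of 0.3 = 0 (operand ≠ 0)
~~p2: Gödel ¬ of 0 = 1 (operand is 0)
(~p1 & ~~p2) = min(0, 1) = 0
((~~p3 | p1) -> (~p1 & ~~p2)): 1 > 0, so result = 0
(((~p1 & ~~p2) -> (~~p3 | p1)) | ((~~p3 | p1) -> (~p1 & ~~p2))) = max(1, 0) = 1

1.00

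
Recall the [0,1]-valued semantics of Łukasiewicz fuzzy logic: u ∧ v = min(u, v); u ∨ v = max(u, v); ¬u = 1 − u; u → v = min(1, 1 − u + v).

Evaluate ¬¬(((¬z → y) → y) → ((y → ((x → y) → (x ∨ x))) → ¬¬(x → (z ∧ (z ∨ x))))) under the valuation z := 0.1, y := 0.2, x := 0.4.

0.80

¬z: Łukasiewicz ¬ gives 1 − 0.1 = 0.9
(¬z → y): min(1, 1 − 0.9 + 0.2) = 0.3
((¬z → y) → y): min(1, 1 − 0.3 + 0.2) = 0.9
(x → y): min(1, 1 − 0.4 + 0.2) = 0.8
(x ∨ x) = max(0.4, 0.4) = 0.4
((x → y) → (x ∨ x)): min(1, 1 − 0.8 + 0.4) = 0.6
(y → ((x → y) → (x ∨ x))): min(1, 1 − 0.2 + 0.6) = 1
(z ∨ x) = max(0.1, 0.4) = 0.4
(z ∧ (z ∨ x)) = min(0.1, 0.4) = 0.1
(x → (z ∧ (z ∨ x))): min(1, 1 − 0.4 + 0.1) = 0.7
¬(x → (z ∧ (z ∨ x))): Łukasiewicz ¬ gives 1 − 0.7 = 0.3
¬¬(x → (z ∧ (z ∨ x))): Łukasiewicz ¬ gives 1 − 0.3 = 0.7
((y → ((x → y) → (x ∨ x))) → ¬¬(x → (z ∧ (z ∨ x)))): min(1, 1 − 1 + 0.7) = 0.7
(((¬z → y) → y) → ((y → ((x → y) → (x ∨ x))) → ¬¬(x → (z ∧ (z ∨ x))))): min(1, 1 − 0.9 + 0.7) = 0.8
¬(((¬z → y) → y) → ((y → ((x → y) → (x ∨ x))) → ¬¬(x → (z ∧ (z ∨ x))))): Łukasiewicz ¬ gives 1 − 0.8 = 0.2
¬¬(((¬z → y) → y) → ((y → ((x → y) → (x ∨ x))) → ¬¬(x → (z ∧ (z ∨ x))))): Łukasiewicz ¬ gives 1 − 0.2 = 0.8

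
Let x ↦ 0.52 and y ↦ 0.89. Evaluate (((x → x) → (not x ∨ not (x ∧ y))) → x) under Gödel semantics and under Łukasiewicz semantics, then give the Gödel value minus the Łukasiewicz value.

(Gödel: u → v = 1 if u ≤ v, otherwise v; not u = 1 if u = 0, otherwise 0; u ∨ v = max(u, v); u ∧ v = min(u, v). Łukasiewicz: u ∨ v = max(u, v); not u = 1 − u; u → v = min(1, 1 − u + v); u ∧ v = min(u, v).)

0.00

Gödel evaluation:
  (x → x): 0.52 ≤ 0.52, so result = 1
  not x: Gödel ¬ of 0.52 = 0 (operand ≠ 0)
  (x ∧ y) = min(0.52, 0.89) = 0.52
  not (x ∧ y): Gödel ¬ of 0.52 = 0 (operand ≠ 0)
  (not x ∨ not (x ∧ y)) = max(0, 0) = 0
  ((x → x) → (not x ∨ not (x ∧ y))): 1 > 0, so result = 0
  (((x → x) → (not x ∨ not (x ∧ y))) → x): 0 ≤ 0.52, so result = 1
  Gödel value = 1
Łukasiewicz evaluation:
  (x → x): min(1, 1 − 0.52 + 0.52) = 1
  not x: Łukasiewicz ¬ gives 1 − 0.52 = 0.48
  (x ∧ y) = min(0.52, 0.89) = 0.52
  not (x ∧ y): Łukasiewicz ¬ gives 1 − 0.52 = 0.48
  (not x ∨ not (x ∧ y)) = max(0.48, 0.48) = 0.48
  ((x → x) → (not x ∨ not (x ∧ y))): min(1, 1 − 1 + 0.48) = 0.48
  (((x → x) → (not x ∨ not (x ∧ y))) → x): min(1, 1 − 0.48 + 0.52) = 1
  Łukasiewicz value = 1
Difference: 1 − 1 = 0.00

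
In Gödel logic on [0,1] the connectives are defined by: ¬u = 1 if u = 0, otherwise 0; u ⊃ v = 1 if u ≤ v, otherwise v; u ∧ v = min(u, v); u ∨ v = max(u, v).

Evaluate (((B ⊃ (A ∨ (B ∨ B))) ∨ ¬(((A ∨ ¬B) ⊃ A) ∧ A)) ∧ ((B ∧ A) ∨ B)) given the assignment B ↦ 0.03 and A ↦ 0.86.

(B ∨ B) = max(0.03, 0.03) = 0.03
(A ∨ (B ∨ B)) = max(0.86, 0.03) = 0.86
(B ⊃ (A ∨ (B ∨ B))): 0.03 ≤ 0.86, so result = 1
¬B: Gödel ¬ of 0.03 = 0 (operand ≠ 0)
(A ∨ ¬B) = max(0.86, 0) = 0.86
((A ∨ ¬B) ⊃ A): 0.86 ≤ 0.86, so result = 1
(((A ∨ ¬B) ⊃ A) ∧ A) = min(1, 0.86) = 0.86
¬(((A ∨ ¬B) ⊃ A) ∧ A): Gödel ¬ of 0.86 = 0 (operand ≠ 0)
((B ⊃ (A ∨ (B ∨ B))) ∨ ¬(((A ∨ ¬B) ⊃ A) ∧ A)) = max(1, 0) = 1
(B ∧ A) = min(0.03, 0.86) = 0.03
((B ∧ A) ∨ B) = max(0.03, 0.03) = 0.03
(((B ⊃ (A ∨ (B ∨ B))) ∨ ¬(((A ∨ ¬B) ⊃ A) ∧ A)) ∧ ((B ∧ A) ∨ B)) = min(1, 0.03) = 0.03

0.03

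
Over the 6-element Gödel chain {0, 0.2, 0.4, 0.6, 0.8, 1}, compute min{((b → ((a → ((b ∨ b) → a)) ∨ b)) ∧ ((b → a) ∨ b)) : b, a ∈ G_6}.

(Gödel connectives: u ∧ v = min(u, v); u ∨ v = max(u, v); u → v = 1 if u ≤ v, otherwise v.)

0.20

The minimum is attained at b = 0.2, a = 0:
  (b ∨ b) = max(0.2, 0.2) = 0.2
  ((b ∨ b) → a): 0.2 > 0, so result = 0
  (a → ((b ∨ b) → a)): 0 ≤ 0, so result = 1
  ((a → ((b ∨ b) → a)) ∨ b) = max(1, 0.2) = 1
  (b → ((a → ((b ∨ b) → a)) ∨ b)): 0.2 ≤ 1, so result = 1
  (b → a): 0.2 > 0, so result = 0
  ((b → a) ∨ b) = max(0, 0.2) = 0.2
  ((b → ((a → ((b ∨ b) → a)) ∨ b)) ∧ ((b → a) ∨ b)) = min(1, 0.2) = 0.2
Checking all 36 assignments confirms none give a value below 0.20.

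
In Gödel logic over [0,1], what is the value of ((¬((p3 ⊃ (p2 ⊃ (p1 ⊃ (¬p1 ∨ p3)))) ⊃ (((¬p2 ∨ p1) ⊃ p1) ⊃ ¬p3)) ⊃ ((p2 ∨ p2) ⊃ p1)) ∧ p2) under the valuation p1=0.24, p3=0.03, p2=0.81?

¬p1: Gödel ¬ of 0.24 = 0 (operand ≠ 0)
(¬p1 ∨ p3) = max(0, 0.03) = 0.03
(p1 ⊃ (¬p1 ∨ p3)): 0.24 > 0.03, so result = 0.03
(p2 ⊃ (p1 ⊃ (¬p1 ∨ p3))): 0.81 > 0.03, so result = 0.03
(p3 ⊃ (p2 ⊃ (p1 ⊃ (¬p1 ∨ p3)))): 0.03 ≤ 0.03, so result = 1
¬p2: Gödel ¬ of 0.81 = 0 (operand ≠ 0)
(¬p2 ∨ p1) = max(0, 0.24) = 0.24
((¬p2 ∨ p1) ⊃ p1): 0.24 ≤ 0.24, so result = 1
¬p3: Gödel ¬ of 0.03 = 0 (operand ≠ 0)
(((¬p2 ∨ p1) ⊃ p1) ⊃ ¬p3): 1 > 0, so result = 0
((p3 ⊃ (p2 ⊃ (p1 ⊃ (¬p1 ∨ p3)))) ⊃ (((¬p2 ∨ p1) ⊃ p1) ⊃ ¬p3)): 1 > 0, so result = 0
¬((p3 ⊃ (p2 ⊃ (p1 ⊃ (¬p1 ∨ p3)))) ⊃ (((¬p2 ∨ p1) ⊃ p1) ⊃ ¬p3)): Gödel ¬ of 0 = 1 (operand is 0)
(p2 ∨ p2) = max(0.81, 0.81) = 0.81
((p2 ∨ p2) ⊃ p1): 0.81 > 0.24, so result = 0.24
(¬((p3 ⊃ (p2 ⊃ (p1 ⊃ (¬p1 ∨ p3)))) ⊃ (((¬p2 ∨ p1) ⊃ p1) ⊃ ¬p3)) ⊃ ((p2 ∨ p2) ⊃ p1)): 1 > 0.24, so result = 0.24
((¬((p3 ⊃ (p2 ⊃ (p1 ⊃ (¬p1 ∨ p3)))) ⊃ (((¬p2 ∨ p1) ⊃ p1) ⊃ ¬p3)) ⊃ ((p2 ∨ p2) ⊃ p1)) ∧ p2) = min(0.24, 0.81) = 0.24

0.24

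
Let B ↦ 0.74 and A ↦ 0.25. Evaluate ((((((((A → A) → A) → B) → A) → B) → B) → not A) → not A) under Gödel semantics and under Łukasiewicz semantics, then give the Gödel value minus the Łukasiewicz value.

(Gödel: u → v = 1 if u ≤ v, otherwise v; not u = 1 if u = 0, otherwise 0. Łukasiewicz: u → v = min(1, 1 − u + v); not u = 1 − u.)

0.25

Gödel evaluation:
  (A → A): 0.25 ≤ 0.25, so result = 1
  ((A → A) → A): 1 > 0.25, so result = 0.25
  (((A → A) → A) → B): 0.25 ≤ 0.74, so result = 1
  ((((A → A) → A) → B) → A): 1 > 0.25, so result = 0.25
  (((((A → A) → A) → B) → A) → B): 0.25 ≤ 0.74, so result = 1
  ((((((A → A) → A) → B) → A) → B) → B): 1 > 0.74, so result = 0.74
  not A: Gödel ¬ of 0.25 = 0 (operand ≠ 0)
  (((((((A → A) → A) → B) → A) → B) → B) → not A): 0.74 > 0, so result = 0
  not A: Gödel ¬ of 0.25 = 0 (operand ≠ 0)
  ((((((((A → A) → A) → B) → A) → B) → B) → not A) → not A): 0 ≤ 0, so result = 1
  Gödel value = 1
Łukasiewicz evaluation:
  (A → A): min(1, 1 − 0.25 + 0.25) = 1
  ((A → A) → A): min(1, 1 − 1 + 0.25) = 0.25
  (((A → A) → A) → B): min(1, 1 − 0.25 + 0.74) = 1
  ((((A → A) → A) → B) → A): min(1, 1 − 1 + 0.25) = 0.25
  (((((A → A) → A) → B) → A) → B): min(1, 1 − 0.25 + 0.74) = 1
  ((((((A → A) → A) → B) → A) → B) → B): min(1, 1 − 1 + 0.74) = 0.74
  not A: Łukasiewicz ¬ gives 1 − 0.25 = 0.75
  (((((((A → A) → A) → B) → A) → B) → B) → not A): min(1, 1 − 0.74 + 0.75) = 1
  not A: Łukasiewicz ¬ gives 1 − 0.25 = 0.75
  ((((((((A → A) → A) → B) → A) → B) → B) → not A) → not A): min(1, 1 − 1 + 0.75) = 0.75
  Łukasiewicz value = 0.75
Difference: 1 − 0.75 = 0.25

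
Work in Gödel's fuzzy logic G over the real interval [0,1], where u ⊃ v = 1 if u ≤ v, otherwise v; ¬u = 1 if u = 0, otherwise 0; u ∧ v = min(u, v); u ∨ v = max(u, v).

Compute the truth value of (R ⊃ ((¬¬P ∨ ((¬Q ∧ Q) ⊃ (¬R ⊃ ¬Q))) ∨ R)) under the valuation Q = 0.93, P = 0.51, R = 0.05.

¬P: Gödel ¬ of 0.51 = 0 (operand ≠ 0)
¬¬P: Gödel ¬ of 0 = 1 (operand is 0)
¬Q: Gödel ¬ of 0.93 = 0 (operand ≠ 0)
(¬Q ∧ Q) = min(0, 0.93) = 0
¬R: Gödel ¬ of 0.05 = 0 (operand ≠ 0)
¬Q: Gödel ¬ of 0.93 = 0 (operand ≠ 0)
(¬R ⊃ ¬Q): 0 ≤ 0, so result = 1
((¬Q ∧ Q) ⊃ (¬R ⊃ ¬Q)): 0 ≤ 1, so result = 1
(¬¬P ∨ ((¬Q ∧ Q) ⊃ (¬R ⊃ ¬Q))) = max(1, 1) = 1
((¬¬P ∨ ((¬Q ∧ Q) ⊃ (¬R ⊃ ¬Q))) ∨ R) = max(1, 0.05) = 1
(R ⊃ ((¬¬P ∨ ((¬Q ∧ Q) ⊃ (¬R ⊃ ¬Q))) ∨ R)): 0.05 ≤ 1, so result = 1

1.00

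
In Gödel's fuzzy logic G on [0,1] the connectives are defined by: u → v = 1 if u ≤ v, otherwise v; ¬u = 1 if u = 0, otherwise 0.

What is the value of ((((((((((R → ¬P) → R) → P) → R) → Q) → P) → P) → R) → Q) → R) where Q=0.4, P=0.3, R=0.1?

0.10

¬P: Gödel ¬ of 0.3 = 0 (operand ≠ 0)
(R → ¬P): 0.1 > 0, so result = 0
((R → ¬P) → R): 0 ≤ 0.1, so result = 1
(((R → ¬P) → R) → P): 1 > 0.3, so result = 0.3
((((R → ¬P) → R) → P) → R): 0.3 > 0.1, so result = 0.1
(((((R → ¬P) → R) → P) → R) → Q): 0.1 ≤ 0.4, so result = 1
((((((R → ¬P) → R) → P) → R) → Q) → P): 1 > 0.3, so result = 0.3
(((((((R → ¬P) → R) → P) → R) → Q) → P) → P): 0.3 ≤ 0.3, so result = 1
((((((((R → ¬P) → R) → P) → R) → Q) → P) → P) → R): 1 > 0.1, so result = 0.1
(((((((((R → ¬P) → R) → P) → R) → Q) → P) → P) → R) → Q): 0.1 ≤ 0.4, so result = 1
((((((((((R → ¬P) → R) → P) → R) → Q) → P) → P) → R) → Q) → R): 1 > 0.1, so result = 0.1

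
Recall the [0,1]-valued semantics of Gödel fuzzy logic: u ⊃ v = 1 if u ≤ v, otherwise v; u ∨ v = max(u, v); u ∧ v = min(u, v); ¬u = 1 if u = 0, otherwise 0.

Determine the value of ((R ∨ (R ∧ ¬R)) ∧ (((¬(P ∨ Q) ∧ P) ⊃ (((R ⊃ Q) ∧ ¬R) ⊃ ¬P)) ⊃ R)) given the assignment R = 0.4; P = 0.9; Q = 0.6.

¬R: Gödel ¬ of 0.4 = 0 (operand ≠ 0)
(R ∧ ¬R) = min(0.4, 0) = 0
(R ∨ (R ∧ ¬R)) = max(0.4, 0) = 0.4
(P ∨ Q) = max(0.9, 0.6) = 0.9
¬(P ∨ Q): Gödel ¬ of 0.9 = 0 (operand ≠ 0)
(¬(P ∨ Q) ∧ P) = min(0, 0.9) = 0
(R ⊃ Q): 0.4 ≤ 0.6, so result = 1
¬R: Gödel ¬ of 0.4 = 0 (operand ≠ 0)
((R ⊃ Q) ∧ ¬R) = min(1, 0) = 0
¬P: Gödel ¬ of 0.9 = 0 (operand ≠ 0)
(((R ⊃ Q) ∧ ¬R) ⊃ ¬P): 0 ≤ 0, so result = 1
((¬(P ∨ Q) ∧ P) ⊃ (((R ⊃ Q) ∧ ¬R) ⊃ ¬P)): 0 ≤ 1, so result = 1
(((¬(P ∨ Q) ∧ P) ⊃ (((R ⊃ Q) ∧ ¬R) ⊃ ¬P)) ⊃ R): 1 > 0.4, so result = 0.4
((R ∨ (R ∧ ¬R)) ∧ (((¬(P ∨ Q) ∧ P) ⊃ (((R ⊃ Q) ∧ ¬R) ⊃ ¬P)) ⊃ R)) = min(0.4, 0.4) = 0.4

0.40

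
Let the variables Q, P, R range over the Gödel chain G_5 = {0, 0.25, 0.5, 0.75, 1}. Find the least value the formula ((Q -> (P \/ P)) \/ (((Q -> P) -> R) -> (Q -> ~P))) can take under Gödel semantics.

0.25

The minimum is attained at Q = 0.5, P = 0.25, R = 0.25:
  (P \/ P) = max(0.25, 0.25) = 0.25
  (Q -> (P \/ P)): 0.5 > 0.25, so result = 0.25
  (Q -> P): 0.5 > 0.25, so result = 0.25
  ((Q -> P) -> R): 0.25 ≤ 0.25, so result = 1
  ~P: Gödel ¬ of 0.25 = 0 (operand ≠ 0)
  (Q -> ~P): 0.5 > 0, so result = 0
  (((Q -> P) -> R) -> (Q -> ~P)): 1 > 0, so result = 0
  ((Q -> (P \/ P)) \/ (((Q -> P) -> R) -> (Q -> ~P))) = max(0.25, 0) = 0.25
Checking all 125 assignments confirms none give a value below 0.25.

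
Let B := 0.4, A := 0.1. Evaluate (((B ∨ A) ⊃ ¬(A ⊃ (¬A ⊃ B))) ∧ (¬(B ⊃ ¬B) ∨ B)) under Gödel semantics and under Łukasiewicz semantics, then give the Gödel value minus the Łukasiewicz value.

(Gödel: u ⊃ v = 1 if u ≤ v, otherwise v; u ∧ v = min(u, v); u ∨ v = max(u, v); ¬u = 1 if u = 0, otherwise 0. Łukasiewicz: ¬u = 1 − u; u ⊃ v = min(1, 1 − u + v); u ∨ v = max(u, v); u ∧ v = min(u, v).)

Gödel evaluation:
  (B ∨ A) = max(0.4, 0.1) = 0.4
  ¬A: Gödel ¬ of 0.1 = 0 (operand ≠ 0)
  (¬A ⊃ B): 0 ≤ 0.4, so result = 1
  (A ⊃ (¬A ⊃ B)): 0.1 ≤ 1, so result = 1
  ¬(A ⊃ (¬A ⊃ B)): Gödel ¬ of 1 = 0 (operand ≠ 0)
  ((B ∨ A) ⊃ ¬(A ⊃ (¬A ⊃ B))): 0.4 > 0, so result = 0
  ¬B: Gödel ¬ of 0.4 = 0 (operand ≠ 0)
  (B ⊃ ¬B): 0.4 > 0, so result = 0
  ¬(B ⊃ ¬B): Gödel ¬ of 0 = 1 (operand is 0)
  (¬(B ⊃ ¬B) ∨ B) = max(1, 0.4) = 1
  (((B ∨ A) ⊃ ¬(A ⊃ (¬A ⊃ B))) ∧ (¬(B ⊃ ¬B) ∨ B)) = min(0, 1) = 0
  Gödel value = 0
Łukasiewicz evaluation:
  (B ∨ A) = max(0.4, 0.1) = 0.4
  ¬A: Łukasiewicz ¬ gives 1 − 0.1 = 0.9
  (¬A ⊃ B): min(1, 1 − 0.9 + 0.4) = 0.5
  (A ⊃ (¬A ⊃ B)): min(1, 1 − 0.1 + 0.5) = 1
  ¬(A ⊃ (¬A ⊃ B)): Łukasiewicz ¬ gives 1 − 1 = 0
  ((B ∨ A) ⊃ ¬(A ⊃ (¬A ⊃ B))): min(1, 1 − 0.4 + 0) = 0.6
  ¬B: Łukasiewicz ¬ gives 1 − 0.4 = 0.6
  (B ⊃ ¬B): min(1, 1 − 0.4 + 0.6) = 1
  ¬(B ⊃ ¬B): Łukasiewicz ¬ gives 1 − 1 = 0
  (¬(B ⊃ ¬B) ∨ B) = max(0, 0.4) = 0.4
  (((B ∨ A) ⊃ ¬(A ⊃ (¬A ⊃ B))) ∧ (¬(B ⊃ ¬B) ∨ B)) = min(0.6, 0.4) = 0.4
  Łukasiewicz value = 0.4
Difference: 0 − 0.4 = -0.40

-0.40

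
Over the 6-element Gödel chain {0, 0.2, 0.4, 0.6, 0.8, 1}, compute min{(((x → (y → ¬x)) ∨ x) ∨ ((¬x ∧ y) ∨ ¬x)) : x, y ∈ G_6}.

The minimum is attained at x = 0.2, y = 0.2:
  ¬x: Gödel ¬ of 0.2 = 0 (operand ≠ 0)
  (y → ¬x): 0.2 > 0, so result = 0
  (x → (y → ¬x)): 0.2 > 0, so result = 0
  ((x → (y → ¬x)) ∨ x) = max(0, 0.2) = 0.2
  ¬x: Gödel ¬ of 0.2 = 0 (operand ≠ 0)
  (¬x ∧ y) = min(0, 0.2) = 0
  ¬x: Gödel ¬ of 0.2 = 0 (operand ≠ 0)
  ((¬x ∧ y) ∨ ¬x) = max(0, 0) = 0
  (((x → (y → ¬x)) ∨ x) ∨ ((¬x ∧ y) ∨ ¬x)) = max(0.2, 0) = 0.2
Checking all 36 assignments confirms none give a value below 0.20.

0.20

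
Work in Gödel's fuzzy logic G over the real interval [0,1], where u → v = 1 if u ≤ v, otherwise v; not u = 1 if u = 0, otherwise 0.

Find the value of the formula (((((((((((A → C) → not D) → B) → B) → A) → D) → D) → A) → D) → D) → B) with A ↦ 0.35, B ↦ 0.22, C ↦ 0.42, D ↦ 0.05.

0.22

(A → C): 0.35 ≤ 0.42, so result = 1
not D: Gödel ¬ of 0.05 = 0 (operand ≠ 0)
((A → C) → not D): 1 > 0, so result = 0
(((A → C) → not D) → B): 0 ≤ 0.22, so result = 1
((((A → C) → not D) → B) → B): 1 > 0.22, so result = 0.22
(((((A → C) → not D) → B) → B) → A): 0.22 ≤ 0.35, so result = 1
((((((A → C) → not D) → B) → B) → A) → D): 1 > 0.05, so result = 0.05
(((((((A → C) → not D) → B) → B) → A) → D) → D): 0.05 ≤ 0.05, so result = 1
((((((((A → C) → not D) → B) → B) → A) → D) → D) → A): 1 > 0.35, so result = 0.35
(((((((((A → C) → not D) → B) → B) → A) → D) → D) → A) → D): 0.35 > 0.05, so result = 0.05
((((((((((A → C) → not D) → B) → B) → A) → D) → D) → A) → D) → D): 0.05 ≤ 0.05, so result = 1
(((((((((((A → C) → not D) → B) → B) → A) → D) → D) → A) → D) → D) → B): 1 > 0.22, so result = 0.22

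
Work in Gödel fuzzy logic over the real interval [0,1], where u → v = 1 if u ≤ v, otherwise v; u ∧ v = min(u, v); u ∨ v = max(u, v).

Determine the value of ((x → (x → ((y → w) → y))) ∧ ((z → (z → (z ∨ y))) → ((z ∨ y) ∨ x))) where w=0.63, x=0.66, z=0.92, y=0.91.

0.92

(y → w): 0.91 > 0.63, so result = 0.63
((y → w) → y): 0.63 ≤ 0.91, so result = 1
(x → ((y → w) → y)): 0.66 ≤ 1, so result = 1
(x → (x → ((y → w) → y))): 0.66 ≤ 1, so result = 1
(z ∨ y) = max(0.92, 0.91) = 0.92
(z → (z ∨ y)): 0.92 ≤ 0.92, so result = 1
(z → (z → (z ∨ y))): 0.92 ≤ 1, so result = 1
(z ∨ y) = max(0.92, 0.91) = 0.92
((z ∨ y) ∨ x) = max(0.92, 0.66) = 0.92
((z → (z → (z ∨ y))) → ((z ∨ y) ∨ x)): 1 > 0.92, so result = 0.92
((x → (x → ((y → w) → y))) ∧ ((z → (z → (z ∨ y))) → ((z ∨ y) ∨ x))) = min(1, 0.92) = 0.92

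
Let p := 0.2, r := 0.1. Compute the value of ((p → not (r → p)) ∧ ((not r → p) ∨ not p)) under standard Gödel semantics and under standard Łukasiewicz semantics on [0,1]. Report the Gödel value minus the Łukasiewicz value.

Gödel evaluation:
  (r → p): 0.1 ≤ 0.2, so result = 1
  not (r → p): Gödel ¬ of 1 = 0 (operand ≠ 0)
  (p → not (r → p)): 0.2 > 0, so result = 0
  not r: Gödel ¬ of 0.1 = 0 (operand ≠ 0)
  (not r → p): 0 ≤ 0.2, so result = 1
  not p: Gödel ¬ of 0.2 = 0 (operand ≠ 0)
  ((not r → p) ∨ not p) = max(1, 0) = 1
  ((p → not (r → p)) ∧ ((not r → p) ∨ not p)) = min(0, 1) = 0
  Gödel value = 0
Łukasiewicz evaluation:
  (r → p): min(1, 1 − 0.1 + 0.2) = 1
  not (r → p): Łukasiewicz ¬ gives 1 − 1 = 0
  (p → not (r → p)): min(1, 1 − 0.2 + 0) = 0.8
  not r: Łukasiewicz ¬ gives 1 − 0.1 = 0.9
  (not r → p): min(1, 1 − 0.9 + 0.2) = 0.3
  not p: Łukasiewicz ¬ gives 1 − 0.2 = 0.8
  ((not r → p) ∨ not p) = max(0.3, 0.8) = 0.8
  ((p → not (r → p)) ∧ ((not r → p) ∨ not p)) = min(0.8, 0.8) = 0.8
  Łukasiewicz value = 0.8
Difference: 0 − 0.8 = -0.80

-0.80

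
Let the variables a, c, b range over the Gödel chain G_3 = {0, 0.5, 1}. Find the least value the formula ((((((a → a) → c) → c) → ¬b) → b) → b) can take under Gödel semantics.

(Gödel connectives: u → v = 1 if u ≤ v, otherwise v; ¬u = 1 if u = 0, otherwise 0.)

0.50

The minimum is attained at a = 0, c = 0, b = 0.5:
  (a → a): 0 ≤ 0, so result = 1
  ((a → a) → c): 1 > 0, so result = 0
  (((a → a) → c) → c): 0 ≤ 0, so result = 1
  ¬b: Gödel ¬ of 0.5 = 0 (operand ≠ 0)
  ((((a → a) → c) → c) → ¬b): 1 > 0, so result = 0
  (((((a → a) → c) → c) → ¬b) → b): 0 ≤ 0.5, so result = 1
  ((((((a → a) → c) → c) → ¬b) → b) → b): 1 > 0.5, so result = 0.5
Checking all 27 assignments confirms none give a value below 0.50.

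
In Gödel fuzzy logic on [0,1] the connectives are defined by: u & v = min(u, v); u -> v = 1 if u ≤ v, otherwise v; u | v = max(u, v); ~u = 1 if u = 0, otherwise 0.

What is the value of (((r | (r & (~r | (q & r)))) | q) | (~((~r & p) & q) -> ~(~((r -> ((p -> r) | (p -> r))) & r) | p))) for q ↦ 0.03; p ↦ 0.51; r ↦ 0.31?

~r: Gödel ¬ of 0.31 = 0 (operand ≠ 0)
(q & r) = min(0.03, 0.31) = 0.03
(~r | (q & r)) = max(0, 0.03) = 0.03
(r & (~r | (q & r))) = min(0.31, 0.03) = 0.03
(r | (r & (~r | (q & r)))) = max(0.31, 0.03) = 0.31
((r | (r & (~r | (q & r)))) | q) = max(0.31, 0.03) = 0.31
~r: Gödel ¬ of 0.31 = 0 (operand ≠ 0)
(~r & p) = min(0, 0.51) = 0
((~r & p) & q) = min(0, 0.03) = 0
~((~r & p) & q): Gödel ¬ of 0 = 1 (operand is 0)
(p -> r): 0.51 > 0.31, so result = 0.31
(p -> r): 0.51 > 0.31, so result = 0.31
((p -> r) | (p -> r)) = max(0.31, 0.31) = 0.31
(r -> ((p -> r) | (p -> r))): 0.31 ≤ 0.31, so result = 1
((r -> ((p -> r) | (p -> r))) & r) = min(1, 0.31) = 0.31
~((r -> ((p -> r) | (p -> r))) & r): Gödel ¬ of 0.31 = 0 (operand ≠ 0)
(~((r -> ((p -> r) | (p -> r))) & r) | p) = max(0, 0.51) = 0.51
~(~((r -> ((p -> r) | (p -> r))) & r) | p): Gödel ¬ of 0.51 = 0 (operand ≠ 0)
(~((~r & p) & q) -> ~(~((r -> ((p -> r) | (p -> r))) & r) | p)): 1 > 0, so result = 0
(((r | (r & (~r | (q & r)))) | q) | (~((~r & p) & q) -> ~(~((r -> ((p -> r) | (p -> r))) & r) | p))) = max(0.31, 0) = 0.31

0.31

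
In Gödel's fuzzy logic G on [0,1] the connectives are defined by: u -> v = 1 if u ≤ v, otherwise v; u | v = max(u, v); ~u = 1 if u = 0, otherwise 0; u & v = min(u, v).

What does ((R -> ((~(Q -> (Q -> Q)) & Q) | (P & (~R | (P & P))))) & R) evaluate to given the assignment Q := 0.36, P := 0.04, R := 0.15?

0.04

(Q -> Q): 0.36 ≤ 0.36, so result = 1
(Q -> (Q -> Q)): 0.36 ≤ 1, so result = 1
~(Q -> (Q -> Q)): Gödel ¬ of 1 = 0 (operand ≠ 0)
(~(Q -> (Q -> Q)) & Q) = min(0, 0.36) = 0
~R: Gödel ¬ of 0.15 = 0 (operand ≠ 0)
(P & P) = min(0.04, 0.04) = 0.04
(~R | (P & P)) = max(0, 0.04) = 0.04
(P & (~R | (P & P))) = min(0.04, 0.04) = 0.04
((~(Q -> (Q -> Q)) & Q) | (P & (~R | (P & P)))) = max(0, 0.04) = 0.04
(R -> ((~(Q -> (Q -> Q)) & Q) | (P & (~R | (P & P))))): 0.15 > 0.04, so result = 0.04
((R -> ((~(Q -> (Q -> Q)) & Q) | (P & (~R | (P & P))))) & R) = min(0.04, 0.15) = 0.04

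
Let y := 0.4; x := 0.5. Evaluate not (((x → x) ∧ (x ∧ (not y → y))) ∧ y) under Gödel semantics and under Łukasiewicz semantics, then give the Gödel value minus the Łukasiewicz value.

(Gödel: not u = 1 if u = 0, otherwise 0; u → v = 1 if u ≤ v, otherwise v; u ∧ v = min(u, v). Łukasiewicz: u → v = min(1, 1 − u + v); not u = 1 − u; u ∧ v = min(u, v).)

-0.60

Gödel evaluation:
  (x → x): 0.5 ≤ 0.5, so result = 1
  not y: Gödel ¬ of 0.4 = 0 (operand ≠ 0)
  (not y → y): 0 ≤ 0.4, so result = 1
  (x ∧ (not y → y)) = min(0.5, 1) = 0.5
  ((x → x) ∧ (x ∧ (not y → y))) = min(1, 0.5) = 0.5
  (((x → x) ∧ (x ∧ (not y → y))) ∧ y) = min(0.5, 0.4) = 0.4
  not (((x → x) ∧ (x ∧ (not y → y))) ∧ y): Gödel ¬ of 0.4 = 0 (operand ≠ 0)
  Gödel value = 0
Łukasiewicz evaluation:
  (x → x): min(1, 1 − 0.5 + 0.5) = 1
  not y: Łukasiewicz ¬ gives 1 − 0.4 = 0.6
  (not y → y): min(1, 1 − 0.6 + 0.4) = 0.8
  (x ∧ (not y → y)) = min(0.5, 0.8) = 0.5
  ((x → x) ∧ (x ∧ (not y → y))) = min(1, 0.5) = 0.5
  (((x → x) ∧ (x ∧ (not y → y))) ∧ y) = min(0.5, 0.4) = 0.4
  not (((x → x) ∧ (x ∧ (not y → y))) ∧ y): Łukasiewicz ¬ gives 1 − 0.4 = 0.6
  Łukasiewicz value = 0.6
Difference: 0 − 0.6 = -0.60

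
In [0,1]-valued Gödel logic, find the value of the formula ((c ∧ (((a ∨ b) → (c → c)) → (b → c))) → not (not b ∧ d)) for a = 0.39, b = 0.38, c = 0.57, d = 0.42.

1.00

(a ∨ b) = max(0.39, 0.38) = 0.39
(c → c): 0.57 ≤ 0.57, so result = 1
((a ∨ b) → (c → c)): 0.39 ≤ 1, so result = 1
(b → c): 0.38 ≤ 0.57, so result = 1
(((a ∨ b) → (c → c)) → (b → c)): 1 ≤ 1, so result = 1
(c ∧ (((a ∨ b) → (c → c)) → (b → c))) = min(0.57, 1) = 0.57
not b: Gödel ¬ of 0.38 = 0 (operand ≠ 0)
(not b ∧ d) = min(0, 0.42) = 0
not (not b ∧ d): Gödel ¬ of 0 = 1 (operand is 0)
((c ∧ (((a ∨ b) → (c → c)) → (b → c))) → not (not b ∧ d)): 0.57 ≤ 1, so result = 1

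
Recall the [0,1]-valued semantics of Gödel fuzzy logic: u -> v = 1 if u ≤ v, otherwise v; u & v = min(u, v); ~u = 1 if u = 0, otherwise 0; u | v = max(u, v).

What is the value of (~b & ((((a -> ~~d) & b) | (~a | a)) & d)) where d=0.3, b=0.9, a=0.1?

0.00

~b: Gödel ¬ of 0.9 = 0 (operand ≠ 0)
~d: Gödel ¬ of 0.3 = 0 (operand ≠ 0)
~~d: Gödel ¬ of 0 = 1 (operand is 0)
(a -> ~~d): 0.1 ≤ 1, so result = 1
((a -> ~~d) & b) = min(1, 0.9) = 0.9
~a: Gödel ¬ of 0.1 = 0 (operand ≠ 0)
(~a | a) = max(0, 0.1) = 0.1
(((a -> ~~d) & b) | (~a | a)) = max(0.9, 0.1) = 0.9
((((a -> ~~d) & b) | (~a | a)) & d) = min(0.9, 0.3) = 0.3
(~b & ((((a -> ~~d) & b) | (~a | a)) & d)) = min(0, 0.3) = 0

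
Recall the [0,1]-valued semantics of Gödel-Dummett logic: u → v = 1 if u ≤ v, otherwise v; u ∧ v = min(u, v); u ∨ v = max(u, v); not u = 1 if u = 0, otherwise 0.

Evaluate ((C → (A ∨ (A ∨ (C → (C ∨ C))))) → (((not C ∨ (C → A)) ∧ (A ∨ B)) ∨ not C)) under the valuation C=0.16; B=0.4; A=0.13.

(C ∨ C) = max(0.16, 0.16) = 0.16
(C → (C ∨ C)): 0.16 ≤ 0.16, so result = 1
(A ∨ (C → (C ∨ C))) = max(0.13, 1) = 1
(A ∨ (A ∨ (C → (C ∨ C)))) = max(0.13, 1) = 1
(C → (A ∨ (A ∨ (C → (C ∨ C))))): 0.16 ≤ 1, so result = 1
not C: Gödel ¬ of 0.16 = 0 (operand ≠ 0)
(C → A): 0.16 > 0.13, so result = 0.13
(not C ∨ (C → A)) = max(0, 0.13) = 0.13
(A ∨ B) = max(0.13, 0.4) = 0.4
((not C ∨ (C → A)) ∧ (A ∨ B)) = min(0.13, 0.4) = 0.13
not C: Gödel ¬ of 0.16 = 0 (operand ≠ 0)
(((not C ∨ (C → A)) ∧ (A ∨ B)) ∨ not C) = max(0.13, 0) = 0.13
((C → (A ∨ (A ∨ (C → (C ∨ C))))) → (((not C ∨ (C → A)) ∧ (A ∨ B)) ∨ not C)): 1 > 0.13, so result = 0.13

0.13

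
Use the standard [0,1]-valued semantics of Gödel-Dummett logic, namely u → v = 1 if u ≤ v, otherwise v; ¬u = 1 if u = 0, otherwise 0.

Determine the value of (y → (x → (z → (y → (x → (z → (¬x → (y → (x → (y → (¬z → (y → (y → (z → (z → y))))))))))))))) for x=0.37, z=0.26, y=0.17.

¬x: Gödel ¬ of 0.37 = 0 (operand ≠ 0)
¬z: Gödel ¬ of 0.26 = 0 (operand ≠ 0)
(z → y): 0.26 > 0.17, so result = 0.17
(z → (z → y)): 0.26 > 0.17, so result = 0.17
(y → (z → (z → y))): 0.17 ≤ 0.17, so result = 1
(y → (y → (z → (z → y)))): 0.17 ≤ 1, so result = 1
(¬z → (y → (y → (z → (z → y))))): 0 ≤ 1, so result = 1
(y → (¬z → (y → (y → (z → (z → y)))))): 0.17 ≤ 1, so result = 1
(x → (y → (¬z → (y → (y → (z → (z → y))))))): 0.37 ≤ 1, so result = 1
(y → (x → (y → (¬z → (y → (y → (z → (z → y)))))))): 0.17 ≤ 1, so result = 1
(¬x → (y → (x → (y → (¬z → (y → (y → (z → (z → y))))))))): 0 ≤ 1, so result = 1
(z → (¬x → (y → (x → (y → (¬z → (y → (y → (z → (z → y)))))))))): 0.26 ≤ 1, so result = 1
(x → (z → (¬x → (y → (x → (y → (¬z → (y → (y → (z → (z → y))))))))))): 0.37 ≤ 1, so result = 1
(y → (x → (z → (¬x → (y → (x → (y → (¬z → (y → (y → (z → (z → y)))))))))))): 0.17 ≤ 1, so result = 1
(z → (y → (x → (z → (¬x → (y → (x → (y → (¬z → (y → (y → (z → (z → y))))))))))))): 0.26 ≤ 1, so result = 1
(x → (z → (y → (x → (z → (¬x → (y → (x → (y → (¬z → (y → (y → (z → (z → y)))))))))))))): 0.37 ≤ 1, so result = 1
(y → (x → (z → (y → (x → (z → (¬x → (y → (x → (y → (¬z → (y → (y → (z → (z → y))))))))))))))): 0.17 ≤ 1, so result = 1

1.00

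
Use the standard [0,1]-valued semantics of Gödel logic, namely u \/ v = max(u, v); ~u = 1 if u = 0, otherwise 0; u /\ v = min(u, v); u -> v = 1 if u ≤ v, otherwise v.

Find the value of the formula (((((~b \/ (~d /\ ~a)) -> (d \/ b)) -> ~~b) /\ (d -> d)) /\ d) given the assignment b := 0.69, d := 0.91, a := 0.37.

0.91

~b: Gödel ¬ of 0.69 = 0 (operand ≠ 0)
~d: Gödel ¬ of 0.91 = 0 (operand ≠ 0)
~a: Gödel ¬ of 0.37 = 0 (operand ≠ 0)
(~d /\ ~a) = min(0, 0) = 0
(~b \/ (~d /\ ~a)) = max(0, 0) = 0
(d \/ b) = max(0.91, 0.69) = 0.91
((~b \/ (~d /\ ~a)) -> (d \/ b)): 0 ≤ 0.91, so result = 1
~b: Gödel ¬ of 0.69 = 0 (operand ≠ 0)
~~b: Gödel ¬ of 0 = 1 (operand is 0)
(((~b \/ (~d /\ ~a)) -> (d \/ b)) -> ~~b): 1 ≤ 1, so result = 1
(d -> d): 0.91 ≤ 0.91, so result = 1
((((~b \/ (~d /\ ~a)) -> (d \/ b)) -> ~~b) /\ (d -> d)) = min(1, 1) = 1
(((((~b \/ (~d /\ ~a)) -> (d \/ b)) -> ~~b) /\ (d -> d)) /\ d) = min(1, 0.91) = 0.91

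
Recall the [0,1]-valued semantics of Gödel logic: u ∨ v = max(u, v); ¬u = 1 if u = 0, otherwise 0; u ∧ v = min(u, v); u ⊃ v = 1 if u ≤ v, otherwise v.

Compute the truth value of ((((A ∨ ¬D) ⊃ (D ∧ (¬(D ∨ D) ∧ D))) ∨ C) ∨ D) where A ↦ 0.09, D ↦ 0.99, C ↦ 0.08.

0.99

¬D: Gödel ¬ of 0.99 = 0 (operand ≠ 0)
(A ∨ ¬D) = max(0.09, 0) = 0.09
(D ∨ D) = max(0.99, 0.99) = 0.99
¬(D ∨ D): Gödel ¬ of 0.99 = 0 (operand ≠ 0)
(¬(D ∨ D) ∧ D) = min(0, 0.99) = 0
(D ∧ (¬(D ∨ D) ∧ D)) = min(0.99, 0) = 0
((A ∨ ¬D) ⊃ (D ∧ (¬(D ∨ D) ∧ D))): 0.09 > 0, so result = 0
(((A ∨ ¬D) ⊃ (D ∧ (¬(D ∨ D) ∧ D))) ∨ C) = max(0, 0.08) = 0.08
((((A ∨ ¬D) ⊃ (D ∧ (¬(D ∨ D) ∧ D))) ∨ C) ∨ D) = max(0.08, 0.99) = 0.99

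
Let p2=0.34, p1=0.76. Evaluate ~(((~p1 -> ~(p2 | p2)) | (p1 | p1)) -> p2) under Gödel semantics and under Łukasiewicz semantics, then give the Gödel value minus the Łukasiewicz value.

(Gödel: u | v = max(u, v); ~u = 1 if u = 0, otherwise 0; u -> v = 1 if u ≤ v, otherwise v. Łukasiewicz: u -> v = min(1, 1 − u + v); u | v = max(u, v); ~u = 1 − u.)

Gödel evaluation:
  ~p1: Gödel ¬ of 0.76 = 0 (operand ≠ 0)
  (p2 | p2) = max(0.34, 0.34) = 0.34
  ~(p2 | p2): Gödel ¬ of 0.34 = 0 (operand ≠ 0)
  (~p1 -> ~(p2 | p2)): 0 ≤ 0, so result = 1
  (p1 | p1) = max(0.76, 0.76) = 0.76
  ((~p1 -> ~(p2 | p2)) | (p1 | p1)) = max(1, 0.76) = 1
  (((~p1 -> ~(p2 | p2)) | (p1 | p1)) -> p2): 1 > 0.34, so result = 0.34
  ~(((~p1 -> ~(p2 | p2)) | (p1 | p1)) -> p2): Gödel ¬ of 0.34 = 0 (operand ≠ 0)
  Gödel value = 0
Łukasiewicz evaluation:
  ~p1: Łukasiewicz ¬ gives 1 − 0.76 = 0.24
  (p2 | p2) = max(0.34, 0.34) = 0.34
  ~(p2 | p2): Łukasiewicz ¬ gives 1 − 0.34 = 0.66
  (~p1 -> ~(p2 | p2)): min(1, 1 − 0.24 + 0.66) = 1
  (p1 | p1) = max(0.76, 0.76) = 0.76
  ((~p1 -> ~(p2 | p2)) | (p1 | p1)) = max(1, 0.76) = 1
  (((~p1 -> ~(p2 | p2)) | (p1 | p1)) -> p2): min(1, 1 − 1 + 0.34) = 0.34
  ~(((~p1 -> ~(p2 | p2)) | (p1 | p1)) -> p2): Łukasiewicz ¬ gives 1 − 0.34 = 0.66
  Łukasiewicz value = 0.66
Difference: 0 − 0.66 = -0.66

-0.66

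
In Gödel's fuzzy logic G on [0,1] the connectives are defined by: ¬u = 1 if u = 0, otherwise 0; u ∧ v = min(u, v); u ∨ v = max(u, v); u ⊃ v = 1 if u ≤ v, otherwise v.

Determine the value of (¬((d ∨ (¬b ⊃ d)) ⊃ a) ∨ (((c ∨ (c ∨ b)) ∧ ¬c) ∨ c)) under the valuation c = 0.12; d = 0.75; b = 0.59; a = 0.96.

¬b: Gödel ¬ of 0.59 = 0 (operand ≠ 0)
(¬b ⊃ d): 0 ≤ 0.75, so result = 1
(d ∨ (¬b ⊃ d)) = max(0.75, 1) = 1
((d ∨ (¬b ⊃ d)) ⊃ a): 1 > 0.96, so result = 0.96
¬((d ∨ (¬b ⊃ d)) ⊃ a): Gödel ¬ of 0.96 = 0 (operand ≠ 0)
(c ∨ b) = max(0.12, 0.59) = 0.59
(c ∨ (c ∨ b)) = max(0.12, 0.59) = 0.59
¬c: Gödel ¬ of 0.12 = 0 (operand ≠ 0)
((c ∨ (c ∨ b)) ∧ ¬c) = min(0.59, 0) = 0
(((c ∨ (c ∨ b)) ∧ ¬c) ∨ c) = max(0, 0.12) = 0.12
(¬((d ∨ (¬b ⊃ d)) ⊃ a) ∨ (((c ∨ (c ∨ b)) ∧ ¬c) ∨ c)) = max(0, 0.12) = 0.12

0.12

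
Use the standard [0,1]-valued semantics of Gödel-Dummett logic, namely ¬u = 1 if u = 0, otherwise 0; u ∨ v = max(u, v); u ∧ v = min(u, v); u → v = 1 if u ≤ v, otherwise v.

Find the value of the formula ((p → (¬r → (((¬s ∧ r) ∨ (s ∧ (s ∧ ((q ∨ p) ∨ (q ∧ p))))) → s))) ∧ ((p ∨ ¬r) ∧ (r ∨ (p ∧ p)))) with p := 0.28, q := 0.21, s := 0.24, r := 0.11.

0.28

¬r: Gödel ¬ of 0.11 = 0 (operand ≠ 0)
¬s: Gödel ¬ of 0.24 = 0 (operand ≠ 0)
(¬s ∧ r) = min(0, 0.11) = 0
(q ∨ p) = max(0.21, 0.28) = 0.28
(q ∧ p) = min(0.21, 0.28) = 0.21
((q ∨ p) ∨ (q ∧ p)) = max(0.28, 0.21) = 0.28
(s ∧ ((q ∨ p) ∨ (q ∧ p))) = min(0.24, 0.28) = 0.24
(s ∧ (s ∧ ((q ∨ p) ∨ (q ∧ p)))) = min(0.24, 0.24) = 0.24
((¬s ∧ r) ∨ (s ∧ (s ∧ ((q ∨ p) ∨ (q ∧ p))))) = max(0, 0.24) = 0.24
(((¬s ∧ r) ∨ (s ∧ (s ∧ ((q ∨ p) ∨ (q ∧ p))))) → s): 0.24 ≤ 0.24, so result = 1
(¬r → (((¬s ∧ r) ∨ (s ∧ (s ∧ ((q ∨ p) ∨ (q ∧ p))))) → s)): 0 ≤ 1, so result = 1
(p → (¬r → (((¬s ∧ r) ∨ (s ∧ (s ∧ ((q ∨ p) ∨ (q ∧ p))))) → s))): 0.28 ≤ 1, so result = 1
¬r: Gödel ¬ of 0.11 = 0 (operand ≠ 0)
(p ∨ ¬r) = max(0.28, 0) = 0.28
(p ∧ p) = min(0.28, 0.28) = 0.28
(r ∨ (p ∧ p)) = max(0.11, 0.28) = 0.28
((p ∨ ¬r) ∧ (r ∨ (p ∧ p))) = min(0.28, 0.28) = 0.28
((p → (¬r → (((¬s ∧ r) ∨ (s ∧ (s ∧ ((q ∨ p) ∨ (q ∧ p))))) → s))) ∧ ((p ∨ ¬r) ∧ (r ∨ (p ∧ p)))) = min(1, 0.28) = 0.28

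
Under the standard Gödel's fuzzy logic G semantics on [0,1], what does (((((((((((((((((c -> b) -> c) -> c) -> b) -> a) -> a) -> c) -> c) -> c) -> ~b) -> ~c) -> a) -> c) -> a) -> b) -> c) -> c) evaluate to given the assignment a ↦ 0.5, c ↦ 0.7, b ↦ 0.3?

0.70

(c -> b): 0.7 > 0.3, so result = 0.3
((c -> b) -> c): 0.3 ≤ 0.7, so result = 1
(((c -> b) -> c) -> c): 1 > 0.7, so result = 0.7
((((c -> b) -> c) -> c) -> b): 0.7 > 0.3, so result = 0.3
(((((c -> b) -> c) -> c) -> b) -> a): 0.3 ≤ 0.5, so result = 1
((((((c -> b) -> c) -> c) -> b) -> a) -> a): 1 > 0.5, so result = 0.5
(((((((c -> b) -> c) -> c) -> b) -> a) -> a) -> c): 0.5 ≤ 0.7, so result = 1
((((((((c -> b) -> c) -> c) -> b) -> a) -> a) -> c) -> c): 1 > 0.7, so result = 0.7
(((((((((c -> b) -> c) -> c) -> b) -> a) -> a) -> c) -> c) -> c): 0.7 ≤ 0.7, so result = 1
~b: Gödel ¬ of 0.3 = 0 (operand ≠ 0)
((((((((((c -> b) -> c) -> c) -> b) -> a) -> a) -> c) -> c) -> c) -> ~b): 1 > 0, so result = 0
~c: Gödel ¬ of 0.7 = 0 (operand ≠ 0)
(((((((((((c -> b) -> c) -> c) -> b) -> a) -> a) -> c) -> c) -> c) -> ~b) -> ~c): 0 ≤ 0, so result = 1
((((((((((((c -> b) -> c) -> c) -> b) -> a) -> a) -> c) -> c) -> c) -> ~b) -> ~c) -> a): 1 > 0.5, so result = 0.5
(((((((((((((c -> b) -> c) -> c) -> b) -> a) -> a) -> c) -> c) -> c) -> ~b) -> ~c) -> a) -> c): 0.5 ≤ 0.7, so result = 1
((((((((((((((c -> b) -> c) -> c) -> b) -> a) -> a) -> c) -> c) -> c) -> ~b) -> ~c) -> a) -> c) -> a): 1 > 0.5, so result = 0.5
(((((((((((((((c -> b) -> c) -> c) -> b) -> a) -> a) -> c) -> c) -> c) -> ~b) -> ~c) -> a) -> c) -> a) -> b): 0.5 > 0.3, so result = 0.3
((((((((((((((((c -> b) -> c) -> c) -> b) -> a) -> a) -> c) -> c) -> c) -> ~b) -> ~c) -> a) -> c) -> a) -> b) -> c): 0.3 ≤ 0.7, so result = 1
(((((((((((((((((c -> b) -> c) -> c) -> b) -> a) -> a) -> c) -> c) -> c) -> ~b) -> ~c) -> a) -> c) -> a) -> b) -> c) -> c): 1 > 0.7, so result = 0.7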